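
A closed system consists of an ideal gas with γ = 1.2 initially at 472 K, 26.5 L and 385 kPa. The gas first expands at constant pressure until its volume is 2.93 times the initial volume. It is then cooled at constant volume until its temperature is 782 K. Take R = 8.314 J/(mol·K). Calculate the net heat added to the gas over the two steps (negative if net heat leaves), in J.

n = P₁V₁/(RT₁) = 385×26.5/(8.314×472) = 2.60 mol.
Step 1 — Isobaric: P stays 385 kPa; V/T = const ⇒ T₂ = 1380 K, V₂ = 77.6 L.
W = PΔV = 385×(77.6−26.5) kPa·L = 19700 J.
ΔU = nCvΔT = 2.60×41.6×(1380−472) = 98500 J.
Q = ΔU + W = nCpΔT = 118000 J.
State after step 1: P = 385 kPa, V = 77.6 L, T = 1380 K.
Step 2 — Isochoric: V stays 77.6 L; P/T = const ⇒ T₂ = 782 K, P₂ = 218 kPa.
W = 0 (no volume change).
ΔU = nCvΔT = 2.60×41.6×(782−1380) = -65000 J.
Q = ΔU = -65000 J.
Net over both steps: W = 19700 J, Q = 53200 J, ΔU = 33500 J.

53200 J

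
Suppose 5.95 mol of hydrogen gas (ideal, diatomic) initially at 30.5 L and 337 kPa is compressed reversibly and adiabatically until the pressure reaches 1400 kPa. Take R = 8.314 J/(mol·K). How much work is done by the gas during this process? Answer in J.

-12900 J

T₁ = P₁V₁/(nR) = 337×30.5/(5.95×8.314) = 208 K.
Adiabatic: T₂/T₁ = (P₂/P₁)^((γ−1)/γ) ⇒ T₂ = 208×(4.15)^0.286 = 312 K; V₂ = 11.0 L.
ΔU = nCvΔT = 5.95×20.8×(312−208) = 12900 J.
Q = 0 for an adiabatic process, so W = −ΔU = -12900 J.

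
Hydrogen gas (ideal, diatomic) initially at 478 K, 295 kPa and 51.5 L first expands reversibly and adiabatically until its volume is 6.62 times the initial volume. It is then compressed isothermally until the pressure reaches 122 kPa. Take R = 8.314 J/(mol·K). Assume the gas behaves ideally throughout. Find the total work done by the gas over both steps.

7570 J

n = P₁V₁/(RT₁) = 295×51.5/(8.314×478) = 3.82 mol.
Step 1 — Adiabatic: TV^(γ−1) = const ⇒ T₂ = 478×(0.151)^0.400 = 224 K; PV^γ = const ⇒ P₂ = 20.9 kPa.
ΔU = nCvΔT = 3.82×20.8×(224−478) = -20100 J.
Q = 0 for an adiabatic process, so W = −ΔU = 20100 J.
State after step 1: P = 20.9 kPa, V = 341 L, T = 224 K.
Step 2 — Isothermal: T stays 224 K; PV = const ⇒ V₂ = 58.5 L, P₂ = 122 kPa.
ΔU = 0 (ideal gas, T constant).
W = nRT ln(V₂/V₁) = 3.82×8.314×224×ln(0.171) = -12600 J.
Q = ΔU + W = -12600 J.
Net over both steps: W = 7570 J, Q = -12600 J, ΔU = -20100 J.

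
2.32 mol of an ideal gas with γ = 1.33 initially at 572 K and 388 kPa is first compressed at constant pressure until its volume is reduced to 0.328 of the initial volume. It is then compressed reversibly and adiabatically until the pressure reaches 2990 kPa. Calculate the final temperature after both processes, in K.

311 K

V₁ = nRT₁/P₁ = 2.32×8.314×572/388 = 28.4 L.
Step 1 — Isobaric: P stays 388 kPa; V/T = const ⇒ T₂ = 188 K, V₂ = 9.33 L.
W = PΔV = 388×(9.33−28.4) kPa·L = -7410 J.
ΔU = nCvΔT = 2.32×25.2×(188−572) = -22500 J.
Q = ΔU + W = nCpΔT = -29900 J.
State after step 1: P = 388 kPa, V = 9.33 L, T = 188 K.
Step 2 — Adiabatic: T₂/T₁ = (P₂/P₁)^((γ−1)/γ) ⇒ T₂ = 188×(7.71)^0.248 = 311 K; V₂ = 2.01 L.
ΔU = nCvΔT = 2.32×25.2×(311−188) = 7230 J.
Q = 0 for an adiabatic process, so W = −ΔU = -7230 J.
Net over both steps: W = -14600 J, Q = -29900 J, ΔU = -15200 J.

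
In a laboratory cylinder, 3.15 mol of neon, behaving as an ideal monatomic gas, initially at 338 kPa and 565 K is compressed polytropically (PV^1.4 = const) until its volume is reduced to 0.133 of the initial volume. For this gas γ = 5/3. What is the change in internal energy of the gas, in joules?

V₁ = nRT₁/P₁ = 3.15×8.314×565/338 = 43.8 L.
Polytropic n=1.4: T₂ = T₁(V₁/V₂)^(n−1) = 565×(7.52)^0.40 = 1270 K; P₂ = P₁(V₁/V₂)^n = 5700 kPa.
For an ideal gas ΔU = nCvΔT with Cv = (3/2)R = 12.5 J/(mol·K).
ΔU = 3.15×12.5×(1270−565) = 27500 J.

27500 J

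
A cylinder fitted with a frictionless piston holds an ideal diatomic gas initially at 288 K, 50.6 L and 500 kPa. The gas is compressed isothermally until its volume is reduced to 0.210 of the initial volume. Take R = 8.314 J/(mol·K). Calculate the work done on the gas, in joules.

n = P₁V₁/(RT₁) = 500×50.6/(8.314×288) = 10.6 mol.
Isothermal: T stays 288 K; PV = const ⇒ V₂ = 10.6 L, P₂ = 2380 kPa.
W = nRT ln(V₂/V₁) = 10.6×8.314×288×ln(0.210) = -39500 J.
Work done on the gas = −W_by = 39500 J.

39500 J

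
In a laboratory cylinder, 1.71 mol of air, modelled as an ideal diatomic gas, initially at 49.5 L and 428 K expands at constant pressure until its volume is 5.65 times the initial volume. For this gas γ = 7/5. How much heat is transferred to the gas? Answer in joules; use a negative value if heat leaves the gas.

P₁ = nRT₁/V₁ = 1.71×8.314×428/49.5 = 123 kPa.
Isobaric: P stays 123 kPa; V/T = const ⇒ T₂ = 2420 K, V₂ = 280 L.
W = PΔV = 123×(280−49.5) kPa·L = 28300 J.
ΔU = nCvΔT = 1.71×20.8×(2420−428) = 70700 J.
Q = ΔU + W = nCpΔT = 99000 J.

99000 J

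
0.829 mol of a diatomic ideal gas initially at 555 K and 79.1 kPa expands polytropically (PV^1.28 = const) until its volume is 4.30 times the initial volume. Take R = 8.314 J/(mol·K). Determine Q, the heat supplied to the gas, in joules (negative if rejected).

1370 J

V₁ = nRT₁/P₁ = 0.829×8.314×555/79.1 = 48.4 L.
Polytropic n=1.28: T₂ = T₁(V₁/V₂)^(n−1) = 555×(0.233)^0.28 = 369 K; P₂ = P₁(V₁/V₂)^n = 12.2 kPa.
W = (P₁V₁−P₂V₂)/(n−1) = (79.1×48.4−12.2×208)/0.28 = 4580 J.
ΔU = nCvΔT = 0.829×20.8×(369−555) = -3210 J.
Q = ΔU + W = 1370 J.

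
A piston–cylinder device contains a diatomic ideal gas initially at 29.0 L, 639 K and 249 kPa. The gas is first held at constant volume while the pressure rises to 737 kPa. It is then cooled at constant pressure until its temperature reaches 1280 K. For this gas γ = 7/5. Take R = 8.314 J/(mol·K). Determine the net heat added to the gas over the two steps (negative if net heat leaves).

11200 J

n = P₁V₁/(RT₁) = 249×29.0/(8.314×639) = 1.36 mol.
Step 1 — Isochoric: V stays 29.0 L; P/T = const ⇒ T₂ = 1890 K, P₂ = 737 kPa.
W = 0 (no volume change).
ΔU = nCvΔT = 1.36×20.8×(1890−639) = 35400 J.
Q = ΔU = 35400 J.
State after step 1: P = 737 kPa, V = 29.0 L, T = 1890 K.
Step 2 — Isobaric: P stays 737 kPa; V/T = const ⇒ T₂ = 1280 K, V₂ = 19.6 L.
W = PΔV = 737×(19.6−29.0) kPa·L = -6910 J.
ΔU = nCvΔT = 1.36×20.8×(1280−1890) = -17300 J.
Q = ΔU + W = nCpΔT = -24200 J.
Net over both steps: W = -6910 J, Q = 11200 J, ΔU = 18100 J.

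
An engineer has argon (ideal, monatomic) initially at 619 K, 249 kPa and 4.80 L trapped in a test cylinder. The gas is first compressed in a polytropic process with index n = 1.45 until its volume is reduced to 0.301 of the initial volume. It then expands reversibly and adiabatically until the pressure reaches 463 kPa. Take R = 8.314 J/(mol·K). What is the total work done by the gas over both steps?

n = P₁V₁/(RT₁) = 249×4.80/(8.314×619) = 0.232 mol.
Step 1 — Polytropic n=1.45: T₂ = T₁(V₁/V₂)^(n−1) = 619×(3.32)^0.45 = 1060 K; P₂ = P₁(V₁/V₂)^n = 1420 kPa.
W = (P₁V₁−P₂V₂)/(n−1) = (249×4.80−1420×1.44)/0.45 = -1900 J.
ΔU = nCvΔT = 0.232×12.5×(1060−619) = 1280 J.
Q = ΔU + W = -618 J.
State after step 1: P = 1420 kPa, V = 1.44 L, T = 1060 K.
Step 2 — Adiabatic: T₂/T₁ = (P₂/P₁)^((γ−1)/γ) ⇒ T₂ = 1060×(0.326)^0.400 = 679 K; V₂ = 2.83 L.
ΔU = nCvΔT = 0.232×12.5×(679−1060) = -1110 J.
Q = 0 for an adiabatic process, so W = −ΔU = 1110 J.
Net over both steps: W = -791 J, Q = -618 J, ΔU = 173 J.

-791 J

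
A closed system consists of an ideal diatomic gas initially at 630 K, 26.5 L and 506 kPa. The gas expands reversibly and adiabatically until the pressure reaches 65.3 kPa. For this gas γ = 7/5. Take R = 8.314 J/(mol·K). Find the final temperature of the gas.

Adiabatic: T₂/T₁ = (P₂/P₁)^((γ−1)/γ) ⇒ T₂ = 630×(0.129)^0.286 = 351 K; V₂ = 114 L.

351 K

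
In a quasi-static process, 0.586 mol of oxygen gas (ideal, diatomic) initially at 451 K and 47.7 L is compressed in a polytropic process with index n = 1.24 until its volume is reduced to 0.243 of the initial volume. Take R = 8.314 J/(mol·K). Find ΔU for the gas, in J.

P₁ = nRT₁/V₁ = 0.586×8.314×451/47.7 = 46.1 kPa.
Polytropic n=1.24: T₂ = T₁(V₁/V₂)^(n−1) = 451×(4.12)^0.24 = 633 K; P₂ = P₁(V₁/V₂)^n = 266 kPa.
For an ideal gas ΔU = nCvΔT with Cv = (5/2)R = 20.8 J/(mol·K).
ΔU = 0.586×20.8×(633−451) = 2220 J.

2220 J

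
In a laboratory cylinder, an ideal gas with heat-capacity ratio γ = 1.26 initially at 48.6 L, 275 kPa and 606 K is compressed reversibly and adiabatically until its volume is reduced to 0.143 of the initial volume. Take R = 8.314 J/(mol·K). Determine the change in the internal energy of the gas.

n = P₁V₁/(RT₁) = 275×48.6/(8.314×606) = 2.65 mol.
Adiabatic: TV^(γ−1) = const ⇒ T₂ = 606×(6.99)^0.260 = 1000 K; PV^γ = const ⇒ P₂ = 3190 kPa.
For an ideal gas ΔU = nCvΔT with Cv = R/(γ−1) = 32.0 J/(mol·K).
ΔU = 2.65×32.0×(1000−606) = 33800 J.

33800 J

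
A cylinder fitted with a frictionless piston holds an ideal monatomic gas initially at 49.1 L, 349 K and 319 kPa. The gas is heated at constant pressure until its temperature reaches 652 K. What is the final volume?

91.7 L

Isobaric: P stays 319 kPa; V/T = const ⇒ T₂ = 652 K, V₂ = 91.7 L.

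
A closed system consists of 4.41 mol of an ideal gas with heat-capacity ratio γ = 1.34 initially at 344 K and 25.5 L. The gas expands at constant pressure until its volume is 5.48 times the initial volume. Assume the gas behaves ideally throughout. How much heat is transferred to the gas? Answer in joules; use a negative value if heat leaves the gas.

P₁ = nRT₁/V₁ = 4.41×8.314×344/25.5 = 495 kPa.
Isobaric: P stays 495 kPa; V/T = const ⇒ T₂ = 1890 K, V₂ = 140 L.
W = PΔV = 495×(140−25.5) kPa·L = 56500 J.
ΔU = nCvΔT = 4.41×24.5×(1890−344) = 166000 J.
Q = ΔU + W = nCpΔT = 223000 J.

223000 J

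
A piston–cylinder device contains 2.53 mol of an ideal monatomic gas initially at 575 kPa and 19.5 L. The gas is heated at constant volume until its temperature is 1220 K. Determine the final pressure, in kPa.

1320 kPa

T₁ = P₁V₁/(nR) = 575×19.5/(2.53×8.314) = 533 K.
Isochoric: V stays 19.5 L; P/T = const ⇒ T₂ = 1220 K, P₂ = 1320 kPa.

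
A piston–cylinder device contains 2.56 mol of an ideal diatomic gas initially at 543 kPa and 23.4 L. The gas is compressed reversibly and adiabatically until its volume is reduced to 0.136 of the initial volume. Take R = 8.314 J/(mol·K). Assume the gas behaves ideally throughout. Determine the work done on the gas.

38800 J

T₁ = P₁V₁/(nR) = 543×23.4/(2.56×8.314) = 597 K.
Adiabatic: TV^(γ−1) = const ⇒ T₂ = 597×(7.35)^0.400 = 1330 K; PV^γ = const ⇒ P₂ = 8870 kPa.
ΔU = nCvΔT = 2.56×20.8×(1330−597) = 38800 J.
Q = 0 for an adiabatic process, so W = −ΔU = -38800 J.
Work done on the gas = −W_by = 38800 J.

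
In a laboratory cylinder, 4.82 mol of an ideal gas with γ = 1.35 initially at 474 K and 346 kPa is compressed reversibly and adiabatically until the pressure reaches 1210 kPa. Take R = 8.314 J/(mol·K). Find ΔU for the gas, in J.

20800 J

V₁ = nRT₁/P₁ = 4.82×8.314×474/346 = 54.9 L.
Adiabatic: T₂/T₁ = (P₂/P₁)^((γ−1)/γ) ⇒ T₂ = 474×(3.50)^0.259 = 656 K; V₂ = 21.7 L.
For an ideal gas ΔU = nCvΔT with Cv = R/(γ−1) = 23.8 J/(mol·K).
ΔU = 4.82×23.8×(656−474) = 20800 J.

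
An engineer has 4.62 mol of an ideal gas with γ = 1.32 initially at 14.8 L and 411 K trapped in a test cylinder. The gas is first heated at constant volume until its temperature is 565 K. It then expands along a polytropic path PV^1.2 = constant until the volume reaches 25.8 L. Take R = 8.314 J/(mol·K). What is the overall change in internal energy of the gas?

11400 J

P₁ = nRT₁/V₁ = 4.62×8.314×411/14.8 = 1070 kPa.
Step 1 — Isochoric: V stays 14.8 L; P/T = const ⇒ T₂ = 565 K, P₂ = 1470 kPa.
W = 0 (no volume change).
ΔU = nCvΔT = 4.62×26.0×(565−411) = 18500 J.
Q = ΔU = 18500 J.
State after step 1: P = 1470 kPa, V = 14.8 L, T = 565 K.
Step 2 — Polytropic n=1.2: T₂ = T₁(V₁/V₂)^(n−1) = 565×(0.574)^0.20 = 506 K; P₂ = P₁(V₁/V₂)^n = 753 kPa.
W = (P₁V₁−P₂V₂)/(n−1) = (1470×14.8−753×25.8)/0.20 = 11400 J.
ΔU = nCvΔT = 4.62×26.0×(506−565) = -7130 J.
Q = ΔU + W = 4280 J.
Net over both steps: W = 11400 J, Q = 22800 J, ΔU = 11400 J.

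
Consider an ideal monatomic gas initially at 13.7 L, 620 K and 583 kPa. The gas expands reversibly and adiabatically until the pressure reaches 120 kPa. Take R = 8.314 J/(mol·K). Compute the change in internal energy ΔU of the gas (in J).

n = P₁V₁/(RT₁) = 583×13.7/(8.314×620) = 1.55 mol.
Adiabatic: T₂/T₁ = (P₂/P₁)^((γ−1)/γ) ⇒ T₂ = 620×(0.206)^0.400 = 329 K; V₂ = 35.4 L.
For an ideal gas ΔU = nCvΔT with Cv = (3/2)R = 12.5 J/(mol·K).
ΔU = 1.55×12.5×(329−620) = -5610 J.

-5610 J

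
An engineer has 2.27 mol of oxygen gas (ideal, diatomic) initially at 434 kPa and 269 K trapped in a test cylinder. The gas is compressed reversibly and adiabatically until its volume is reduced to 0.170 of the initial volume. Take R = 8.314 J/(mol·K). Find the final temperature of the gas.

V₁ = nRT₁/P₁ = 2.27×8.314×269/434 = 11.7 L.
Adiabatic: TV^(γ−1) = const ⇒ T₂ = 269×(5.88)^0.400 = 546 K; PV^γ = const ⇒ P₂ = 5190 kPa.

546 K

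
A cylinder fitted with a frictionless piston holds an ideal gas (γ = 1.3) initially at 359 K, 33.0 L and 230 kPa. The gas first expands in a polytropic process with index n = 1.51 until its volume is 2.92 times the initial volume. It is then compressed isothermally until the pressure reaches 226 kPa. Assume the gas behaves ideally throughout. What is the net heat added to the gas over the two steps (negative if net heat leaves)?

n = P₁V₁/(RT₁) = 230×33.0/(8.314×359) = 2.54 mol.
Step 1 — Polytropic n=1.51: T₂ = T₁(V₁/V₂)^(n−1) = 359×(0.342)^0.51 = 208 K; P₂ = P₁(V₁/V₂)^n = 45.6 kPa.
W = (P₁V₁−P₂V₂)/(n−1) = (230×33.0−45.6×96.4)/0.51 = 6270 J.
ΔU = nCvΔT = 2.54×27.7×(208−359) = -10700 J.
Q = ΔU + W = -4390 J.
State after step 1: P = 45.6 kPa, V = 96.4 L, T = 208 K.
Step 2 — Isothermal: T stays 208 K; PV = const ⇒ V₂ = 19.4 L, P₂ = 226 kPa.
ΔU = 0 (ideal gas, T constant).
W = nRT ln(V₂/V₁) = 2.54×8.314×208×ln(0.202) = -7030 J.
Q = ΔU + W = -7030 J.
Net over both steps: W = -767 J, Q = -11400 J, ΔU = -10700 J.

-11400 J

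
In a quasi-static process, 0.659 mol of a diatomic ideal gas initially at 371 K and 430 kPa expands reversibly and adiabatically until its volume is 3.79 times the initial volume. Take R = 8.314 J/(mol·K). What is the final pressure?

66.6 kPa

V₁ = nRT₁/P₁ = 0.659×8.314×371/430 = 4.73 L.
Adiabatic: TV^(γ−1) = const ⇒ T₂ = 371×(0.264)^0.400 = 218 K; PV^γ = const ⇒ P₂ = 66.6 kPa.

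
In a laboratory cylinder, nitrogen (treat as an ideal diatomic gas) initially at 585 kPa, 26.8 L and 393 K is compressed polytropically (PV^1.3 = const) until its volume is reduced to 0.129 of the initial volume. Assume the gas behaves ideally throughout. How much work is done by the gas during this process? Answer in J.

-44300 J

n = P₁V₁/(RT₁) = 585×26.8/(8.314×393) = 4.80 mol.
Polytropic n=1.3: T₂ = T₁(V₁/V₂)^(n−1) = 393×(7.75)^0.30 = 726 K; P₂ = P₁(V₁/V₂)^n = 8380 kPa.
W = (P₁V₁−P₂V₂)/(n−1) = (585×26.8−8380×3.46)/0.30 = -44300 J.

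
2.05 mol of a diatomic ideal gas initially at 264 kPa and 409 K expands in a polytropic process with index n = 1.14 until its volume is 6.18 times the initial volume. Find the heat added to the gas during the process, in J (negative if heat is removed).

7280 J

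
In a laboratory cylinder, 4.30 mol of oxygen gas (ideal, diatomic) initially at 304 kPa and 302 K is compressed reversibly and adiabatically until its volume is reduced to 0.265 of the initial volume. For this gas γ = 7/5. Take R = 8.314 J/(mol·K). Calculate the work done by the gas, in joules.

V₁ = nRT₁/P₁ = 4.30×8.314×302/304 = 35.5 L.
Adiabatic: TV^(γ−1) = const ⇒ T₂ = 302×(3.77)^0.400 = 514 K; PV^γ = const ⇒ P₂ = 1950 kPa.
ΔU = nCvΔT = 4.30×20.8×(514−302) = 18900 J.
Q = 0 for an adiabatic process, so W = −ΔU = -18900 J.

-18900 J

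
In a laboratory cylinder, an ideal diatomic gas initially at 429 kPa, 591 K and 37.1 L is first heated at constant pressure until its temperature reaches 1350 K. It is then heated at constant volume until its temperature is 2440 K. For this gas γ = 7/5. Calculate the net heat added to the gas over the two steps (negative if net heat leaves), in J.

145000 J

n = P₁V₁/(RT₁) = 429×37.1/(8.314×591) = 3.24 mol.
Step 1 — Isobaric: P stays 429 kPa; V/T = const ⇒ T₂ = 1350 K, V₂ = 84.7 L.
W = PΔV = 429×(84.7−37.1) kPa·L = 20400 J.
ΔU = nCvΔT = 3.24×20.8×(1350−591) = 51100 J.
Q = ΔU + W = nCpΔT = 71500 J.
State after step 1: P = 429 kPa, V = 84.7 L, T = 1350 K.
Step 2 — Isochoric: V stays 84.7 L; P/T = const ⇒ T₂ = 2440 K, P₂ = 775 kPa.
W = 0 (no volume change).
ΔU = nCvΔT = 3.24×20.8×(2440−1350) = 73400 J.
Q = ΔU = 73400 J.
Net over both steps: W = 20400 J, Q = 145000 J, ΔU = 124000 J.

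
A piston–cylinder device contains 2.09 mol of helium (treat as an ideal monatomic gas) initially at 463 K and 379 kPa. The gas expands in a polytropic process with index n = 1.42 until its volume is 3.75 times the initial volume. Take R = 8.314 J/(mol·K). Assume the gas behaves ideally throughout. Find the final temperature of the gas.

266 K

V₁ = nRT₁/P₁ = 2.09×8.314×463/379 = 21.2 L.
Polytropic n=1.42: T₂ = T₁(V₁/V₂)^(n−1) = 463×(0.267)^0.42 = 266 K; P₂ = P₁(V₁/V₂)^n = 58.0 kPa.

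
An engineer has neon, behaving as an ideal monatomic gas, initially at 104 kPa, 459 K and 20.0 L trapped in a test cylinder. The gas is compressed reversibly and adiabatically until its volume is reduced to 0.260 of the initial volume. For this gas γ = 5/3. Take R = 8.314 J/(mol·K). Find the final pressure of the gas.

982 kPa

Adiabatic: TV^(γ−1) = const ⇒ T₂ = 459×(3.85)^0.667 = 1130 K; PV^γ = const ⇒ P₂ = 982 kPa.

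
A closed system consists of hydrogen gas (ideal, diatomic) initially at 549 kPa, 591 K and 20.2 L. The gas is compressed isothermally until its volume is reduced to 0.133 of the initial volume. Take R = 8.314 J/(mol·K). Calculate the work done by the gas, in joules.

-22400 J

n = P₁V₁/(RT₁) = 549×20.2/(8.314×591) = 2.26 mol.
Isothermal: T stays 591 K; PV = const ⇒ V₂ = 2.69 L, P₂ = 4130 kPa.
W = nRT ln(V₂/V₁) = 2.26×8.314×591×ln(0.133) = -22400 J.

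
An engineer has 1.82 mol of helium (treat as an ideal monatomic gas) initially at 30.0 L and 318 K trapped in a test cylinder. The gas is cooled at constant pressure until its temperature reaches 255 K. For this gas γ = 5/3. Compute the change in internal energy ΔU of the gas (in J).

-1430 J

P₁ = nRT₁/V₁ = 1.82×8.314×318/30.0 = 160 kPa.
Isobaric: P stays 160 kPa; V/T = const ⇒ T₂ = 255 K, V₂ = 24.1 L.
For an ideal gas ΔU = nCvΔT with Cv = (3/2)R = 12.5 J/(mol·K).
ΔU = 1.82×12.5×(255−318) = -1430 J.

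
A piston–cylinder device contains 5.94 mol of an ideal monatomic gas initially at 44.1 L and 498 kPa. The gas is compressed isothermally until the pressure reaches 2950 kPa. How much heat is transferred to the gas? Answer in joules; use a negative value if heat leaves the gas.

T₁ = P₁V₁/(nR) = 498×44.1/(5.94×8.314) = 445 K.
Isothermal: T stays 445 K; PV = const ⇒ V₂ = 7.44 L, P₂ = 2950 kPa.
ΔU = 0 (ideal gas, T constant).
W = nRT ln(V₂/V₁) = 5.94×8.314×445×ln(0.169) = -39100 J.
Q = ΔU + W = -39100 J.

-39100 J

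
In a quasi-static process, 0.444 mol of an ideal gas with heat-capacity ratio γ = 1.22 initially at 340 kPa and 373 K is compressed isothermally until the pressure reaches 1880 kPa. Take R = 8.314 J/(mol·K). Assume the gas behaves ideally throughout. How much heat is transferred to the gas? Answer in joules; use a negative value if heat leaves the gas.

-2350 J

V₁ = nRT₁/P₁ = 0.444×8.314×373/340 = 4.05 L.
Isothermal: T stays 373 K; PV = const ⇒ V₂ = 0.732 L, P₂ = 1880 kPa.
ΔU = 0 (ideal gas, T constant).
W = nRT ln(V₂/V₁) = 0.444×8.314×373×ln(0.181) = -2350 J.
Q = ΔU + W = -2350 J.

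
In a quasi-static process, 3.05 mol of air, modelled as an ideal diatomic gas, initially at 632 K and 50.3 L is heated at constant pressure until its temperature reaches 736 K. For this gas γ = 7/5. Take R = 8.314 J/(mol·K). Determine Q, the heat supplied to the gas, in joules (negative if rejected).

P₁ = nRT₁/V₁ = 3.05×8.314×632/50.3 = 319 kPa.
Isobaric: P stays 319 kPa; V/T = const ⇒ T₂ = 736 K, V₂ = 58.6 L.
W = PΔV = 319×(58.6−50.3) kPa·L = 2640 J.
ΔU = nCvΔT = 3.05×20.8×(736−632) = 6590 J.
Q = ΔU + W = nCpΔT = 9230 J.

9230 J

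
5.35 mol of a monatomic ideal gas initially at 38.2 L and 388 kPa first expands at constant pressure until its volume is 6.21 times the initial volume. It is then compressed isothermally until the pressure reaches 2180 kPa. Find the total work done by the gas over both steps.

-81700 J

T₁ = P₁V₁/(nR) = 388×38.2/(5.35×8.314) = 333 K.
Step 1 — Isobaric: P stays 388 kPa; V/T = const ⇒ T₂ = 2070 K, V₂ = 237 L.
W = PΔV = 388×(237−38.2) kPa·L = 77200 J.
ΔU = nCvΔT = 5.35×12.5×(2070−333) = 116000 J.
Q = ΔU + W = nCpΔT = 193000 J.
State after step 1: P = 388 kPa, V = 237 L, T = 2070 K.
Step 2 — Isothermal: T stays 2070 K; PV = const ⇒ V₂ = 42.2 L, P₂ = 2180 kPa.
ΔU = 0 (ideal gas, T constant).
W = nRT ln(V₂/V₁) = 5.35×8.314×2070×ln(0.178) = -159000 J.
Q = ΔU + W = -159000 J.
Net over both steps: W = -81700 J, Q = 34200 J, ΔU = 116000 J.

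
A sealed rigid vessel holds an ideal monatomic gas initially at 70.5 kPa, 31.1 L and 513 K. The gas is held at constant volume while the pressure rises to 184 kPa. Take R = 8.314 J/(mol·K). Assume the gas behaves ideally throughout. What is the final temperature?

1340 K

Isochoric: V stays 31.1 L; P/T = const ⇒ T₂ = 1340 K, P₂ = 184 kPa.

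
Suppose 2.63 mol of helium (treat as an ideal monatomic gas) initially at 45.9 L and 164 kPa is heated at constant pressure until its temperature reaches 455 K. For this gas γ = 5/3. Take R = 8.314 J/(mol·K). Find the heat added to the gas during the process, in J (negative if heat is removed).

6050 J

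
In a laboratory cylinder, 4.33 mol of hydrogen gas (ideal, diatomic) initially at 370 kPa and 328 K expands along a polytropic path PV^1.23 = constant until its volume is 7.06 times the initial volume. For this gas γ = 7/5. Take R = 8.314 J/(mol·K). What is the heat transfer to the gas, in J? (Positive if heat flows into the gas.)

V₁ = nRT₁/P₁ = 4.33×8.314×328/370 = 31.9 L.
Polytropic n=1.23: T₂ = T₁(V₁/V₂)^(n−1) = 328×(0.142)^0.23 = 209 K; P₂ = P₁(V₁/V₂)^n = 33.4 kPa.
W = (P₁V₁−P₂V₂)/(n−1) = (370×31.9−33.4×225)/0.23 = 18600 J.
ΔU = nCvΔT = 4.33×20.8×(209−328) = -10700 J.
Q = ΔU + W = 7900 J.

7900 J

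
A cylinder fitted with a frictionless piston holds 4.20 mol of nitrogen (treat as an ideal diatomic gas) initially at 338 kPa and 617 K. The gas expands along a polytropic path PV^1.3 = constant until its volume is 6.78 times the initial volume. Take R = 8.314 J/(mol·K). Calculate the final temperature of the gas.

347 K

V₁ = nRT₁/P₁ = 4.20×8.314×617/338 = 63.7 L.
Polytropic n=1.3: T₂ = T₁(V₁/V₂)^(n−1) = 617×(0.147)^0.30 = 347 K; P₂ = P₁(V₁/V₂)^n = 28.1 kPa.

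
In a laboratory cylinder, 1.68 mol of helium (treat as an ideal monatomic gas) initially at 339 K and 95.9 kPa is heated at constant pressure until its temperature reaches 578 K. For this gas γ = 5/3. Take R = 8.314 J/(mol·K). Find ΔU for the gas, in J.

V₁ = nRT₁/P₁ = 1.68×8.314×339/95.9 = 49.4 L.
Isobaric: P stays 95.9 kPa; V/T = const ⇒ T₂ = 578 K, V₂ = 84.2 L.
For an ideal gas ΔU = nCvΔT with Cv = (3/2)R = 12.5 J/(mol·K).
ΔU = 1.68×12.5×(578−339) = 5010 J.

5010 J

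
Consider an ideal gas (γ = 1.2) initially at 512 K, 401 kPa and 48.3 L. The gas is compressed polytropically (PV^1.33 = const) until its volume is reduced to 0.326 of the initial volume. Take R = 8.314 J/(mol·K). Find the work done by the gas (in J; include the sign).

-26300 J

n = P₁V₁/(RT₁) = 401×48.3/(8.314×512) = 4.55 mol.
Polytropic n=1.33: T₂ = T₁(V₁/V₂)^(n−1) = 512×(3.07)^0.33 = 741 K; P₂ = P₁(V₁/V₂)^n = 1780 kPa.
W = (P₁V₁−P₂V₂)/(n−1) = (401×48.3−1780×15.7)/0.33 = -26300 J.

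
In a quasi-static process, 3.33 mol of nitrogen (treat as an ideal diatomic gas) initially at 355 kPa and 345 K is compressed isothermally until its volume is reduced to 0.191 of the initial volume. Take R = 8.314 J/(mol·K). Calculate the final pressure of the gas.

1860 kPa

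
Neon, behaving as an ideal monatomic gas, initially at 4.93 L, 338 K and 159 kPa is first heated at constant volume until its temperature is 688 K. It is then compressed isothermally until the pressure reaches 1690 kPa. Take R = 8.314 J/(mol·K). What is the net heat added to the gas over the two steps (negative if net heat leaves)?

n = P₁V₁/(RT₁) = 159×4.93/(8.314×338) = 0.279 mol.
Step 1 — Isochoric: V stays 4.93 L; P/T = const ⇒ T₂ = 688 K, P₂ = 324 kPa.
W = 0 (no volume change).
ΔU = nCvΔT = 0.279×12.5×(688−338) = 1220 J.
Q = ΔU = 1220 J.
State after step 1: P = 324 kPa, V = 4.93 L, T = 688 K.
Step 2 — Isothermal: T stays 688 K; PV = const ⇒ V₂ = 0.944 L, P₂ = 1690 kPa.
ΔU = 0 (ideal gas, T constant).
W = nRT ln(V₂/V₁) = 0.279×8.314×688×ln(0.192) = -2640 J.
Q = ΔU + W = -2640 J.
Net over both steps: W = -2640 J, Q = -1420 J, ΔU = 1220 J.

-1420 J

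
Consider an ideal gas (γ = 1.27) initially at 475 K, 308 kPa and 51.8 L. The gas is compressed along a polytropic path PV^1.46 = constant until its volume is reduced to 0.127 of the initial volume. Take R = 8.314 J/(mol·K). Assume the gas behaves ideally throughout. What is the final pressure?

6270 kPa

Polytropic n=1.46: T₂ = T₁(V₁/V₂)^(n−1) = 475×(7.87)^0.46 = 1230 K; P₂ = P₁(V₁/V₂)^n = 6270 kPa.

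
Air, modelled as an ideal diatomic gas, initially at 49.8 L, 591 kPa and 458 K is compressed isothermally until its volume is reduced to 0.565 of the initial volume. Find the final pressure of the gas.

1050 kPa

Isothermal: T stays 458 K; PV = const ⇒ V₂ = 28.1 L, P₂ = 1050 kPa.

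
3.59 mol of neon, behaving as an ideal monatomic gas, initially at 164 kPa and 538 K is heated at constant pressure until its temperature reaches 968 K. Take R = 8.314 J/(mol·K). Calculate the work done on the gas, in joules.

-12800 J

V₁ = nRT₁/P₁ = 3.59×8.314×538/164 = 97.9 L.
Isobaric: P stays 164 kPa; V/T = const ⇒ T₂ = 968 K, V₂ = 176 L.
W = PΔV = 164×(176−97.9) kPa·L = 12800 J.
Work done on the gas = −W_by = -12800 J.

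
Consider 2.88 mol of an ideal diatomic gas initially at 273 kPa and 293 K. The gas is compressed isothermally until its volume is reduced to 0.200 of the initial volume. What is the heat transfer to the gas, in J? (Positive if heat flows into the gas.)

V₁ = nRT₁/P₁ = 2.88×8.314×293/273 = 25.7 L.
Isothermal: T stays 293 K; PV = const ⇒ V₂ = 5.14 L, P₂ = 1360 kPa.
ΔU = 0 (ideal gas, T constant).
W = nRT ln(V₂/V₁) = 2.88×8.314×293×ln(0.200) = -11300 J.
Q = ΔU + W = -11300 J.

-11300 J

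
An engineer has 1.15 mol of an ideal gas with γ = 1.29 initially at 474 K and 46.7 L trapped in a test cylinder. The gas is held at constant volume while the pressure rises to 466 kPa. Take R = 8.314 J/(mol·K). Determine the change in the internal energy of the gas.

P₁ = nRT₁/V₁ = 1.15×8.314×474/46.7 = 97.0 kPa.
Isochoric: V stays 46.7 L; P/T = const ⇒ T₂ = 2280 K, P₂ = 466 kPa.
For an ideal gas ΔU = nCvΔT with Cv = R/(γ−1) = 28.7 J/(mol·K).
ΔU = 1.15×28.7×(2280−474) = 59400 J.

59400 J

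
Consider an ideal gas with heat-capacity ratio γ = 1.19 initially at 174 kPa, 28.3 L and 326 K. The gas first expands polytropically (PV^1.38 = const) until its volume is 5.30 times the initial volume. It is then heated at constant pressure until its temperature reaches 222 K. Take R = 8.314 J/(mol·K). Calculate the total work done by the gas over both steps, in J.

6820 J

n = P₁V₁/(RT₁) = 174×28.3/(8.314×326) = 1.82 mol.
Step 1 — Polytropic n=1.38: T₂ = T₁(V₁/V₂)^(n−1) = 326×(0.189)^0.38 = 173 K; P₂ = P₁(V₁/V₂)^n = 17.4 kPa.
W = (P₁V₁−P₂V₂)/(n−1) = (174×28.3−17.4×150)/0.38 = 6080 J.
ΔU = nCvΔT = 1.82×43.8×(173−326) = -12200 J.
Q = ΔU + W = -6080 J.
State after step 1: P = 17.4 kPa, V = 150 L, T = 173 K.
Step 2 — Isobaric: P stays 17.4 kPa; V/T = const ⇒ T₂ = 222 K, V₂ = 192 L.
W = PΔV = 17.4×(192−150) kPa·L = 740 J.
ΔU = nCvΔT = 1.82×43.8×(222−173) = 3900 J.
Q = ΔU + W = nCpΔT = 4640 J.
Net over both steps: W = 6820 J, Q = -1440 J, ΔU = -8270 J.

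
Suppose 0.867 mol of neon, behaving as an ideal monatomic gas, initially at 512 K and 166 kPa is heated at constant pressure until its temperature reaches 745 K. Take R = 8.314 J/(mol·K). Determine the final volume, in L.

32.4 L

V₁ = nRT₁/P₁ = 0.867×8.314×512/166 = 22.2 L.
Isobaric: P stays 166 kPa; V/T = const ⇒ T₂ = 745 K, V₂ = 32.4 L.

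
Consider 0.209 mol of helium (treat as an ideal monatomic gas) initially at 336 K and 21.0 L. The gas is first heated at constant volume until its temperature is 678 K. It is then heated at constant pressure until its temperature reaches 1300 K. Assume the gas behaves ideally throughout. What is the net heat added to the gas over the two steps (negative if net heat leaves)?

3590 J

P₁ = nRT₁/V₁ = 0.209×8.314×336/21.0 = 27.8 kPa.
Step 1 — Isochoric: V stays 21.0 L; P/T = const ⇒ T₂ = 678 K, P₂ = 56.1 kPa.
W = 0 (no volume change).
ΔU = nCvΔT = 0.209×12.5×(678−336) = 891 J.
Q = ΔU = 891 J.
State after step 1: P = 56.1 kPa, V = 21.0 L, T = 678 K.
Step 2 — Isobaric: P stays 56.1 kPa; V/T = const ⇒ T₂ = 1300 K, V₂ = 40.3 L.
W = PΔV = 56.1×(40.3−21.0) kPa·L = 1080 J.
ΔU = nCvΔT = 0.209×12.5×(1300−678) = 1620 J.
Q = ΔU + W = nCpΔT = 2700 J.
Net over both steps: W = 1080 J, Q = 3590 J, ΔU = 2510 J.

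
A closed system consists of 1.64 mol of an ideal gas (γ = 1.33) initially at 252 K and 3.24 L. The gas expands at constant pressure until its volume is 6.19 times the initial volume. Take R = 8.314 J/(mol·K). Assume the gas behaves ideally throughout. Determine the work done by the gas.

17800 J

P₁ = nRT₁/V₁ = 1.64×8.314×252/3.24 = 1060 kPa.
Isobaric: P stays 1060 kPa; V/T = const ⇒ T₂ = 1560 K, V₂ = 20.1 L.
W = PΔV = 1060×(20.1−3.24) kPa·L = 17800 J.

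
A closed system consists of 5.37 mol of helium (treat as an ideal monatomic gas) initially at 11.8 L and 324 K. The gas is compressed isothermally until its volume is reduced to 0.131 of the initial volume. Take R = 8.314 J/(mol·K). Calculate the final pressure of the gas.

P₁ = nRT₁/V₁ = 5.37×8.314×324/11.8 = 1230 kPa.
Isothermal: T stays 324 K; PV = const ⇒ V₂ = 1.55 L, P₂ = 9360 kPa.

9360 kPa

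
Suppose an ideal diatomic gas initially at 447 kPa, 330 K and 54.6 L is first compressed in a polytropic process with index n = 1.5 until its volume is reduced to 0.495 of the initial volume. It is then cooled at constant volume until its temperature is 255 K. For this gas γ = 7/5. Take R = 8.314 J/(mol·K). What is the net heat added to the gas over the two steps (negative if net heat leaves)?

n = P₁V₁/(RT₁) = 447×54.6/(8.314×330) = 8.90 mol.
Step 1 — Polytropic n=1.5: T₂ = T₁(V₁/V₂)^(n−1) = 330×(2.02)^0.50 = 469 K; P₂ = P₁(V₁/V₂)^n = 1280 kPa.
W = (P₁V₁−P₂V₂)/(n−1) = (447×54.6−1280×27.0)/0.50 = -20600 J.
ΔU = nCvΔT = 8.90×20.8×(469−330) = 25700 J.
Q = ΔU + W = 5140 J.
State after step 1: P = 1280 kPa, V = 27.0 L, T = 469 K.
Step 2 — Isochoric: V stays 27.0 L; P/T = const ⇒ T₂ = 255 K, P₂ = 698 kPa.
W = 0 (no volume change).
ΔU = nCvΔT = 8.90×20.8×(255−469) = -39600 J.
Q = ΔU = -39600 J.
Net over both steps: W = -20600 J, Q = -34400 J, ΔU = -13900 J.

-34400 J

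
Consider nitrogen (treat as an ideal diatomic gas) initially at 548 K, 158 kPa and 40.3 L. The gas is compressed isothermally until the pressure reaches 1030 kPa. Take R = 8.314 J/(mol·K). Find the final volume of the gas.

6.18 L

Isothermal: T stays 548 K; PV = const ⇒ V₂ = 6.18 L, P₂ = 1030 kPa.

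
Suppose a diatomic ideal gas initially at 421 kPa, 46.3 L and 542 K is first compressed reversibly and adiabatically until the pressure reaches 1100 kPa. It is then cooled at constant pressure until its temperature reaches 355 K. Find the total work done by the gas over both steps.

-28300 J

n = P₁V₁/(RT₁) = 421×46.3/(8.314×542) = 4.33 mol.
Step 1 — Adiabatic: T₂/T₁ = (P₂/P₁)^((γ−1)/γ) ⇒ T₂ = 542×(2.61)^0.286 = 713 K; V₂ = 23.3 L.
ΔU = nCvΔT = 4.33×20.8×(713−542) = 15400 J.
Q = 0 for an adiabatic process, so W = −ΔU = -15400 J.
State after step 1: P = 1100 kPa, V = 23.3 L, T = 713 K.
Step 2 — Isobaric: P stays 1100 kPa; V/T = const ⇒ T₂ = 355 K, V₂ = 11.6 L.
W = PΔV = 1100×(11.6−23.3) kPa·L = -12900 J.
ΔU = nCvΔT = 4.33×20.8×(355−713) = -32200 J.
Q = ΔU + W = nCpΔT = -45100 J.
Net over both steps: W = -28300 J, Q = -45100 J, ΔU = -16800 J.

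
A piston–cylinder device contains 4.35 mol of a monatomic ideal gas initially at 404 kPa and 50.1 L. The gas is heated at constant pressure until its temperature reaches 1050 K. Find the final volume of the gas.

94.0 L

T₁ = P₁V₁/(nR) = 404×50.1/(4.35×8.314) = 560 K.
Isobaric: P stays 404 kPa; V/T = const ⇒ T₂ = 1050 K, V₂ = 94.0 L.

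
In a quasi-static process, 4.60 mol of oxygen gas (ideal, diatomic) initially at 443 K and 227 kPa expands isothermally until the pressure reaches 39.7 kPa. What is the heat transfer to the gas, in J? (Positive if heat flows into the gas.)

29500 J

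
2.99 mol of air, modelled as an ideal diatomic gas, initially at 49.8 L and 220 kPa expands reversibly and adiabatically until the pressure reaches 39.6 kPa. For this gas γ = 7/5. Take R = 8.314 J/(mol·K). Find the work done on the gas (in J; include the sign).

-10600 J

T₁ = P₁V₁/(nR) = 220×49.8/(2.99×8.314) = 441 K.
Adiabatic: T₂/T₁ = (P₂/P₁)^((γ−1)/γ) ⇒ T₂ = 441×(0.180)^0.286 = 270 K; V₂ = 170 L.
ΔU = nCvΔT = 2.99×20.8×(270−441) = -10600 J.
Q = 0 for an adiabatic process, so W = −ΔU = 10600 J.
Work done on the gas = −W_by = -10600 J.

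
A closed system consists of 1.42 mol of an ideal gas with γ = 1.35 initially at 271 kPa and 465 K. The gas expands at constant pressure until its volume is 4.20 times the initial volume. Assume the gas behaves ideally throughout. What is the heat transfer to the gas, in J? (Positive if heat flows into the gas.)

V₁ = nRT₁/P₁ = 1.42×8.314×465/271 = 20.3 L.
Isobaric: P stays 271 kPa; V/T = const ⇒ T₂ = 1950 K, V₂ = 85.1 L.
W = PΔV = 271×(85.1−20.3) kPa·L = 17600 J.
ΔU = nCvΔT = 1.42×23.8×(1950−465) = 50200 J.
Q = ΔU + W = nCpΔT = 67800 J.

67800 J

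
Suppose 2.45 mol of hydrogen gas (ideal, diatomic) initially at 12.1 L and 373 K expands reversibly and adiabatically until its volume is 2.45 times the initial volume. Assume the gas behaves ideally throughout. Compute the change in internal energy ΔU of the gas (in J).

-5720 J

P₁ = nRT₁/V₁ = 2.45×8.314×373/12.1 = 628 kPa.
Adiabatic: TV^(γ−1) = const ⇒ T₂ = 373×(0.408)^0.400 = 261 K; PV^γ = const ⇒ P₂ = 179 kPa.
For an ideal gas ΔU = nCvΔT with Cv = (5/2)R = 20.8 J/(mol·K).
ΔU = 2.45×20.8×(261−373) = -5720 J.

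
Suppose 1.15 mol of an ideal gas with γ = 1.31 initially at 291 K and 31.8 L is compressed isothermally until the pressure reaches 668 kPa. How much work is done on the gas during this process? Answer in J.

P₁ = nRT₁/V₁ = 1.15×8.314×291/31.8 = 87.5 kPa.
Isothermal: T stays 291 K; PV = const ⇒ V₂ = 4.17 L, P₂ = 668 kPa.
W = nRT ln(V₂/V₁) = 1.15×8.314×291×ln(0.131) = -5660 J.
Work done on the gas = −W_by = 5660 J.

5660 J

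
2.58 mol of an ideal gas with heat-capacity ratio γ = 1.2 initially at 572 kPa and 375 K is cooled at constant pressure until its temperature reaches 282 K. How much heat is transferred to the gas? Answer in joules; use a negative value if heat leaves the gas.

-12000 J

V₁ = nRT₁/P₁ = 2.58×8.314×375/572 = 14.1 L.
Isobaric: P stays 572 kPa; V/T = const ⇒ T₂ = 282 K, V₂ = 10.6 L.
W = PΔV = 572×(10.6−14.1) kPa·L = -1990 J.
ΔU = nCvΔT = 2.58×41.6×(282−375) = -9970 J.
Q = ΔU + W = nCpΔT = -12000 J.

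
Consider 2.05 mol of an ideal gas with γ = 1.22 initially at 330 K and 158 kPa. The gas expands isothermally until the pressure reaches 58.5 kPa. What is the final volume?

96.1 L

V₁ = nRT₁/P₁ = 2.05×8.314×330/158 = 35.6 L.
Isothermal: T stays 330 K; PV = const ⇒ V₂ = 96.1 L, P₂ = 58.5 kPa.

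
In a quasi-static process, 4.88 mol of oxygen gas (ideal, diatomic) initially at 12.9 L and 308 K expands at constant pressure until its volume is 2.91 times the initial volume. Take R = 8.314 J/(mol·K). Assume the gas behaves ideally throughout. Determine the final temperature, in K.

P₁ = nRT₁/V₁ = 4.88×8.314×308/12.9 = 969 kPa.
Isobaric: P stays 969 kPa; V/T = const ⇒ T₂ = 896 K, V₂ = 37.5 L.

896 K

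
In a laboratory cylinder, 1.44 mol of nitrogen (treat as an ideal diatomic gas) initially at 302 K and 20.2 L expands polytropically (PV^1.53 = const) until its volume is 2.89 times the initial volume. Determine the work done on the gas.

P₁ = nRT₁/V₁ = 1.44×8.314×302/20.2 = 179 kPa.
Polytropic n=1.53: T₂ = T₁(V₁/V₂)^(n−1) = 302×(0.346)^0.53 = 172 K; P₂ = P₁(V₁/V₂)^n = 35.3 kPa.
W = (P₁V₁−P₂V₂)/(n−1) = (179×20.2−35.3×58.4)/0.53 = 2930 J.
Work done on the gas = −W_by = -2930 J.

-2930 J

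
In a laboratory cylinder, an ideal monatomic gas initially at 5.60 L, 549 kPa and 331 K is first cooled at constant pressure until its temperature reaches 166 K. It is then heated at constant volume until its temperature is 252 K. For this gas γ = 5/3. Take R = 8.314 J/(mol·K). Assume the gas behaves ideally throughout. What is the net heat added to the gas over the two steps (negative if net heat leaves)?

-2630 J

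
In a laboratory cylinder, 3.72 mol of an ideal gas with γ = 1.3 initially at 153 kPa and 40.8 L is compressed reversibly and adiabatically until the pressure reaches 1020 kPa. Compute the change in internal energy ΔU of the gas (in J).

T₁ = P₁V₁/(nR) = 153×40.8/(3.72×8.314) = 202 K.
Adiabatic: T₂/T₁ = (P₂/P₁)^((γ−1)/γ) ⇒ T₂ = 202×(6.67)^0.231 = 313 K; V₂ = 9.48 L.
For an ideal gas ΔU = nCvΔT with Cv = R/(γ−1) = 27.7 J/(mol·K).
ΔU = 3.72×27.7×(313−202) = 11400 J.

11400 J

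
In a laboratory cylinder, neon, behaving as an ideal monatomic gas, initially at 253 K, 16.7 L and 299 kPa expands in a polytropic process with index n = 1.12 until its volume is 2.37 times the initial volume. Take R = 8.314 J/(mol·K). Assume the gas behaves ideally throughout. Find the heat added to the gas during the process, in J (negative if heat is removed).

3360 J

n = P₁V₁/(RT₁) = 299×16.7/(8.314×253) = 2.37 mol.
Polytropic n=1.12: T₂ = T₁(V₁/V₂)^(n−1) = 253×(0.422)^0.12 = 228 K; P₂ = P₁(V₁/V₂)^n = 114 kPa.
W = (P₁V₁−P₂V₂)/(n−1) = (299×16.7−114×39.6)/0.12 = 4090 J.
ΔU = nCvΔT = 2.37×12.5×(228−253) = -737 J.
Q = ΔU + W = 3360 J.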